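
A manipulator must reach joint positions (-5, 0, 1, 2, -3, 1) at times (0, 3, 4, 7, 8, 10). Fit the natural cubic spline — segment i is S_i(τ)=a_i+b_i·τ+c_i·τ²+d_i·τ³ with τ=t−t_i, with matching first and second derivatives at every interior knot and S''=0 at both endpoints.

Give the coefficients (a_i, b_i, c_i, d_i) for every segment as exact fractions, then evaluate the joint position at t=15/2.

  seg 0: a=-5 b=5116/2529 c=0 d=-901/22761
  seg 1: a=0 b=2413/2529 c=-901/2529 d=113/281
  seg 2: a=1 b=3662/2529 c=2150/2529 d=-9269/22761
  seg 3: a=2 b=-11245/2529 c=-791/281 d=5719/2529
  seg 4: a=-3 b=-8326/2529 c=3346/843 d=-1673/2529
S(15/2) = -4345/6744

Δ: Δ0=5/3, Δ1=1, Δ2=1/3, Δ3=-5, Δ4=2
row 1: diag=8, rhs=-4; c'=1/8, d'=-1/2
row 2: denom=8−1·1/8=63/8; d'=(-4−1·-1/2)/(63/8)=-4/9
row 3: denom=8−3·8/21=48/7; d'=(-32−3·-4/9)/(48/7)=-161/36
row 4: denom=6−1·7/48=281/48; d'=(42−1·-161/36)/(281/48)=6692/843
back: M4=6692/843
back: M3=-161/36−7/48·6692/843=-1582/281
back: M2=-4/9−8/21·-1582/281=4300/2529
back: M1=-1/2−1/8·4300/2529=-1802/2529
M: M0=0, M1=-1802/2529, M2=4300/2529, M3=-1582/281, M4=6692/843, M5=0
seg 0: a=-5, c=M0/2=0, d=(M1−M0)/(6·3)=-901/22761, b=Δ0−h0·(2M0+M1)/6=5116/2529
seg 1: a=0, c=M1/2=-901/2529, d=(M2−M1)/(6·1)=113/281, b=Δ1−h1·(2M1+M2)/6=2413/2529
seg 2: a=1, c=M2/2=2150/2529, d=(M3−M2)/(6·3)=-9269/22761, b=Δ2−h2·(2M2+M3)/6=3662/2529
seg 3: a=2, c=M3/2=-791/281, d=(M4−M3)/(6·1)=5719/2529, b=Δ3−h3·(2M3+M4)/6=-11245/2529
seg 4: a=-3, c=M4/2=3346/843, d=(M5−M4)/(6·2)=-1673/2529, b=Δ4−h4·(2M4+M5)/6=-8326/2529
t_q=15/2 → seg 3, τ=1/2; S=2+-11245/2529·τ+-791/281·τ²+5719/2529·τ³=-4345/6744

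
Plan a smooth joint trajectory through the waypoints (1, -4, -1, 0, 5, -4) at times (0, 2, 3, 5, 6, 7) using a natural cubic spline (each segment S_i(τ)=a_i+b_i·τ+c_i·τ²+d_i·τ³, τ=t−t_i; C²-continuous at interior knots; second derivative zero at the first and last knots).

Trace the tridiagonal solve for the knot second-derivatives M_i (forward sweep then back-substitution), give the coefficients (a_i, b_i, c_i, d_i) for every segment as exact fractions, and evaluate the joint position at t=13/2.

  seg 0: a=1 b=-6715/1418 c=0 d=1585/2836
  seg 1: a=-4 b=2795/1418 c=4755/1418 d=-1648/709
  seg 2: a=-1 b=2417/1418 c=-5133/1418 d=4279/2836
  seg 3: a=0 b=7559/1418 c=3852/709 d=-8173/1418
  seg 4: a=5 b=-776/709 c=-16815/1418 d=5605/1418
S(13/2) = 22487/11344

Δ: Δ0=-5/2, Δ1=3, Δ2=1/2, Δ3=5, Δ4=-9
row 1: diag=6, rhs=33; c'=1/6, d'=11/2
row 2: denom=6−1·1/6=35/6; d'=(-15−1·11/2)/(35/6)=-123/35
row 3: denom=6−2·12/35=186/35; d'=(27−2·-123/35)/(186/35)=397/62
row 4: denom=4−1·35/186=709/186; d'=(-84−1·397/62)/(709/186)=-16815/709
back: M4=-16815/709
back: M3=397/62−35/186·-16815/709=7704/709
back: M2=-123/35−12/35·7704/709=-5133/709
back: M1=11/2−1/6·-5133/709=4755/709
M: M0=0, M1=4755/709, M2=-5133/709, M3=7704/709, M4=-16815/709, M5=0
seg 0: a=1, c=M0/2=0, d=(M1−M0)/(6·2)=1585/2836, b=Δ0−h0·(2M0+M1)/6=-6715/1418
seg 1: a=-4, c=M1/2=4755/1418, d=(M2−M1)/(6·1)=-1648/709, b=Δ1−h1·(2M1+M2)/6=2795/1418
seg 2: a=-1, c=M2/2=-5133/1418, d=(M3−M2)/(6·2)=4279/2836, b=Δ2−h2·(2M2+M3)/6=2417/1418
seg 3: a=0, c=M3/2=3852/709, d=(M4−M3)/(6·1)=-8173/1418, b=Δ3−h3·(2M3+M4)/6=7559/1418
seg 4: a=5, c=M4/2=-16815/1418, d=(M5−M4)/(6·1)=5605/1418, b=Δ4−h4·(2M4+M5)/6=-776/709
t_q=13/2 → seg 4, τ=1/2; S=5+-776/709·τ+-16815/1418·τ²+5605/1418·τ³=22487/11344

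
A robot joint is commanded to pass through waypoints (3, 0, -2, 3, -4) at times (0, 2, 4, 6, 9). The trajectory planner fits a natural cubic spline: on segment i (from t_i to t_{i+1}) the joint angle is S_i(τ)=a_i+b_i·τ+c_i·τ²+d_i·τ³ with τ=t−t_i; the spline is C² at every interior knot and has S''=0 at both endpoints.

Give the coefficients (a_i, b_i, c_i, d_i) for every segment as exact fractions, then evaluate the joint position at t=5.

  seg 0: a=3 b=-281/213 c=0 d=-77/1704
  seg 1: a=0 b=-793/426 c=-77/284 d=299/852
  seg 2: a=-2 b=539/426 c=521/284 d=-1037/1704
  seg 3: a=3 b=277/213 c=-129/71 d=43/213
S(5) = 279/568

Δ: Δ0=-3/2, Δ1=-1, Δ2=5/2, Δ3=-7/3
row 1: diag=8, rhs=3; c'=1/4, d'=3/8
row 2: denom=8−2·1/4=15/2; d'=(21−2·3/8)/(15/2)=27/10
row 3: denom=10−2·4/15=142/15; d'=(-29−2·27/10)/(142/15)=-258/71
back: M3=-258/71
back: M2=27/10−4/15·-258/71=521/142
back: M1=3/8−1/4·521/142=-77/142
M: M0=0, M1=-77/142, M2=521/142, M3=-258/71, M4=0
seg 0: a=3, c=M0/2=0, d=(M1−M0)/(6·2)=-77/1704, b=Δ0−h0·(2M0+M1)/6=-281/213
seg 1: a=0, c=M1/2=-77/284, d=(M2−M1)/(6·2)=299/852, b=Δ1−h1·(2M1+M2)/6=-793/426
seg 2: a=-2, c=M2/2=521/284, d=(M3−M2)/(6·2)=-1037/1704, b=Δ2−h2·(2M2+M3)/6=539/426
seg 3: a=3, c=M3/2=-129/71, d=(M4−M3)/(6·3)=43/213, b=Δ3−h3·(2M3+M4)/6=277/213
t_q=5 → seg 2, τ=1; S=-2+539/426·τ+521/284·τ²+-1037/1704·τ³=279/568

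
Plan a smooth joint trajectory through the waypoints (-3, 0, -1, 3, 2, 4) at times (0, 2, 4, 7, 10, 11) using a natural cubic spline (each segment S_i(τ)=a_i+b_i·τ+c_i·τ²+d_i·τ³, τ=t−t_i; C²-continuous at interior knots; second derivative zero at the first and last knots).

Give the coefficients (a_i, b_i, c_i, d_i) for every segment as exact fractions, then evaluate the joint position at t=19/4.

Δ: Δ0=3/2, Δ1=-1/2, Δ2=4/3, Δ3=-1/3, Δ4=2
row 1: diag=8, rhs=-12; c'=1/4, d'=-3/2
row 2: denom=10−2·1/4=19/2; d'=(11−2·-3/2)/(19/2)=28/19
row 3: denom=12−3·6/19=210/19; d'=(-10−3·28/19)/(210/19)=-137/105
row 4: denom=8−3·19/70=503/70; d'=(14−3·-137/105)/(503/70)=1254/503
back: M4=1254/503
back: M3=-137/105−19/70·1254/503=-2990/1509
back: M2=28/19−6/19·-2990/1509=1056/503
back: M1=-3/2−1/4·1056/503=-2037/1006
M: M0=0, M1=-2037/1006, M2=1056/503, M3=-2990/1509, M4=1254/503, M5=0
seg 0: a=-3, c=M0/2=0, d=(M1−M0)/(6·2)=-679/4024, b=Δ0−h0·(2M0+M1)/6=1094/503
seg 1: a=0, c=M1/2=-2037/2012, d=(M2−M1)/(6·2)=1383/4024, b=Δ1−h1·(2M1+M2)/6=151/1006
seg 2: a=-1, c=M2/2=528/503, d=(M3−M2)/(6·3)=-3079/13581, b=Δ2−h2·(2M2+M3)/6=113/503
seg 3: a=3, c=M3/2=-1495/1509, d=(M4−M3)/(6·3)=3376/13581, b=Δ3−h3·(2M3+M4)/6=202/503
seg 4: a=2, c=M4/2=627/503, d=(M5−M4)/(6·1)=-209/503, b=Δ4−h4·(2M4+M5)/6=588/503
t_q=19/4 → seg 2, τ=3/4; S=-1+113/503·τ+528/503·τ²+-3079/13581·τ³=-10839/32192

  seg 0: a=-3 b=1094/503 c=0 d=-679/4024
  seg 1: a=0 b=151/1006 c=-2037/2012 d=1383/4024
  seg 2: a=-1 b=113/503 c=528/503 d=-3079/13581
  seg 3: a=3 b=202/503 c=-1495/1509 d=3376/13581
  seg 4: a=2 b=588/503 c=627/503 d=-209/503
S(19/4) = -10839/32192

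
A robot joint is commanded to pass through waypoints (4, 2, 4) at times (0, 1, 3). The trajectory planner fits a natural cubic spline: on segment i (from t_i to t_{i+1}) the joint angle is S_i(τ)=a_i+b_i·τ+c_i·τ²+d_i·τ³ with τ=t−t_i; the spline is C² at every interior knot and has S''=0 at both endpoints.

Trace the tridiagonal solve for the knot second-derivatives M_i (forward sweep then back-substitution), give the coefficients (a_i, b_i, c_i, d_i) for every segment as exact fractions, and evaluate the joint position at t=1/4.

  seg 0: a=4 b=-5/2 c=0 d=1/2
  seg 1: a=2 b=-1 c=3/2 d=-1/4
S(1/4) = 433/128

Δ: Δ0=-2, Δ1=1
row 1: diag=6, rhs=18; c'=1/3, d'=3
back: M1=3
M: M0=0, M1=3, M2=0
seg 0: a=4, c=M0/2=0, d=(M1−M0)/(6·1)=1/2, b=Δ0−h0·(2M0+M1)/6=-5/2
seg 1: a=2, c=M1/2=3/2, d=(M2−M1)/(6·2)=-1/4, b=Δ1−h1·(2M1+M2)/6=-1
t_q=1/4 → seg 0, τ=1/4; S=4+-5/2·τ+0·τ²+1/2·τ³=433/128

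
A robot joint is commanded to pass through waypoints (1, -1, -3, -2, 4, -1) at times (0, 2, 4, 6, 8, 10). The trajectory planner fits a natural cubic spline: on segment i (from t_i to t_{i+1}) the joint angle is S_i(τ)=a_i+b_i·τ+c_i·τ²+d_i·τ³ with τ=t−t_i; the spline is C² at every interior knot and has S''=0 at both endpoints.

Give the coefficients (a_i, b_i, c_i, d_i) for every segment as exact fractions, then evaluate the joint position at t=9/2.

  seg 0: a=1 b=-202/209 c=0 d=-7/836
  seg 1: a=-1 b=-223/209 c=-21/418 d=35/836
  seg 2: a=-3 b=-160/209 c=42/209 d=19/88
  seg 3: a=-2 b=1099/418 c=1251/836 d=-137/209
  seg 4: a=4 b=313/418 c=-2037/836 d=679/1672
S(9/2) = -44215/13376

Δ: Δ0=-1, Δ1=-1, Δ2=1/2, Δ3=3, Δ4=-5/2
row 1: diag=8, rhs=0; c'=1/4, d'=0
row 2: denom=8−2·1/4=15/2; d'=(9−2·0)/(15/2)=6/5
row 3: denom=8−2·4/15=112/15; d'=(15−2·6/5)/(112/15)=27/16
row 4: denom=8−2·15/56=209/28; d'=(-33−2·27/16)/(209/28)=-2037/418
back: M4=-2037/418
back: M3=27/16−15/56·-2037/418=1251/418
back: M2=6/5−4/15·1251/418=84/209
back: M1=0−1/4·84/209=-21/209
M: M0=0, M1=-21/209, M2=84/209, M3=1251/418, M4=-2037/418, M5=0
seg 0: a=1, c=M0/2=0, d=(M1−M0)/(6·2)=-7/836, b=Δ0−h0·(2M0+M1)/6=-202/209
seg 1: a=-1, c=M1/2=-21/418, d=(M2−M1)/(6·2)=35/836, b=Δ1−h1·(2M1+M2)/6=-223/209
seg 2: a=-3, c=M2/2=42/209, d=(M3−M2)/(6·2)=19/88, b=Δ2−h2·(2M2+M3)/6=-160/209
seg 3: a=-2, c=M3/2=1251/836, d=(M4−M3)/(6·2)=-137/209, b=Δ3−h3·(2M3+M4)/6=1099/418
seg 4: a=4, c=M4/2=-2037/836, d=(M5−M4)/(6·2)=679/1672, b=Δ4−h4·(2M4+M5)/6=313/418
t_q=9/2 → seg 2, τ=1/2; S=-3+-160/209·τ+42/209·τ²+19/88·τ³=-44215/13376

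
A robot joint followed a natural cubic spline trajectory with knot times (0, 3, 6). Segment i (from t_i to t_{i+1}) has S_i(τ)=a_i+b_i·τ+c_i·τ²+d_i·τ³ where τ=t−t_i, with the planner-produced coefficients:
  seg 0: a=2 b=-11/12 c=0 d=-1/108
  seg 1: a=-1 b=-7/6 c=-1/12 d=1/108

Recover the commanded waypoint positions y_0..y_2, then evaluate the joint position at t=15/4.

y_0=2 y_1=-1 y_2=-5
S(15/4) = -491/256

y_0 = S_0(0) = a_0 = 2
y_1 = S_1(0) = a_1 = -1
y_2 = S_1(3) = -5
t_q=15/4 is in segment 1 (τ=3/4); S_1(τ)=-491/256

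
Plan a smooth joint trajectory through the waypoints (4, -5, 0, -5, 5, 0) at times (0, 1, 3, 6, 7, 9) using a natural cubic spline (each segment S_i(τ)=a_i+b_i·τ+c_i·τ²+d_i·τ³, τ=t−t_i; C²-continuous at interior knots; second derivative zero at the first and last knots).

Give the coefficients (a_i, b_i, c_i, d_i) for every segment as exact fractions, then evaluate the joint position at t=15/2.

Δ: Δ0=-9, Δ1=5/2, Δ2=-5/3, Δ3=10, Δ4=-5/2
row 1: diag=6, rhs=69; c'=1/3, d'=23/2
row 2: denom=10−2·1/3=28/3; d'=(-25−2·23/2)/(28/3)=-36/7
row 3: denom=8−3·9/28=197/28; d'=(70−3·-36/7)/(197/28)=2392/197
row 4: denom=6−1·28/197=1154/197; d'=(-75−1·2392/197)/(1154/197)=-17167/1154
back: M4=-17167/1154
back: M3=2392/197−28/197·-17167/1154=8226/577
back: M2=-36/7−9/28·8226/577=-11223/1154
back: M1=23/2−1/3·-11223/1154=8506/577
M: M0=0, M1=8506/577, M2=-11223/1154, M3=8226/577, M4=-17167/1154, M5=0
seg 0: a=4, c=M0/2=0, d=(M1−M0)/(6·1)=4253/1731, b=Δ0−h0·(2M0+M1)/6=-19832/1731
seg 1: a=-5, c=M1/2=4253/577, d=(M2−M1)/(6·2)=-28235/13848, b=Δ1−h1·(2M1+M2)/6=-7073/1731
seg 2: a=0, c=M2/2=-11223/2308, d=(M3−M2)/(6·3)=3075/2308, b=Δ2−h2·(2M2+M3)/6=3221/3462
seg 3: a=-5, c=M3/2=4113/577, d=(M4−M3)/(6·1)=-33619/6924, b=Δ3−h3·(2M3+M4)/6=53503/6924
seg 4: a=5, c=M4/2=-17167/2308, d=(M5−M4)/(6·2)=17167/13848, b=Δ4−h4·(2M4+M5)/6=25679/3462
t_q=15/2 → seg 4, τ=1/2; S=5+25679/3462·τ+-17167/2308·τ²+17167/13848·τ³=258649/36928

  seg 0: a=4 b=-19832/1731 c=0 d=4253/1731
  seg 1: a=-5 b=-7073/1731 c=4253/577 d=-28235/13848
  seg 2: a=0 b=3221/3462 c=-11223/2308 d=3075/2308
  seg 3: a=-5 b=53503/6924 c=4113/577 d=-33619/6924
  seg 4: a=5 b=25679/3462 c=-17167/2308 d=17167/13848
S(15/2) = 258649/36928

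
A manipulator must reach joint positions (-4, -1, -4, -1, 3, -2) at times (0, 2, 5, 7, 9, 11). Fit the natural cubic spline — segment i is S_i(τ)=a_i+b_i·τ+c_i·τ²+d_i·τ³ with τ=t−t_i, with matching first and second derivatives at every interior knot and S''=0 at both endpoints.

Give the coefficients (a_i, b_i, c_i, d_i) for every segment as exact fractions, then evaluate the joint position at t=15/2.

Δ: Δ0=3/2, Δ1=-1, Δ2=3/2, Δ3=2, Δ4=-5/2
row 1: diag=10, rhs=-15; c'=3/10, d'=-3/2
row 2: denom=10−3·3/10=91/10; d'=(15−3·-3/2)/(91/10)=15/7
row 3: denom=8−2·20/91=688/91; d'=(3−2·15/7)/(688/91)=-117/688
row 4: denom=8−2·91/344=1285/172; d'=(-27−2·-117/688)/(1285/172)=-9171/2570
back: M4=-9171/2570
back: M3=-117/688−91/344·-9171/2570=1989/2570
back: M2=15/7−20/91·1989/2570=507/257
back: M1=-3/2−3/10·507/257=-2688/1285
M: M0=0, M1=-2688/1285, M2=507/257, M3=1989/2570, M4=-9171/2570, M5=0
seg 0: a=-4, c=M0/2=0, d=(M1−M0)/(6·2)=-224/1285, b=Δ0−h0·(2M0+M1)/6=5647/2570
seg 1: a=-1, c=M1/2=-1344/1285, d=(M2−M1)/(6·3)=1741/7710, b=Δ1−h1·(2M1+M2)/6=271/2570
seg 2: a=-4, c=M2/2=507/514, d=(M3−M2)/(6·2)=-1027/10280, b=Δ2−h2·(2M2+M3)/6=-94/1285
seg 3: a=-1, c=M3/2=1989/5140, d=(M4−M3)/(6·2)=-93/257, b=Δ3−h3·(2M3+M4)/6=6871/2570
seg 4: a=3, c=M4/2=-9171/5140, d=(M5−M4)/(6·2)=3057/10280, b=Δ4−h4·(2M4+M5)/6=-311/2570
t_q=15/2 → seg 3, τ=1/2; S=-1+6871/2570·τ+1989/5140·τ²+-93/257·τ³=7983/20560

  seg 0: a=-4 b=5647/2570 c=0 d=-224/1285
  seg 1: a=-1 b=271/2570 c=-1344/1285 d=1741/7710
  seg 2: a=-4 b=-94/1285 c=507/514 d=-1027/10280
  seg 3: a=-1 b=6871/2570 c=1989/5140 d=-93/257
  seg 4: a=3 b=-311/2570 c=-9171/5140 d=3057/10280
S(15/2) = 7983/20560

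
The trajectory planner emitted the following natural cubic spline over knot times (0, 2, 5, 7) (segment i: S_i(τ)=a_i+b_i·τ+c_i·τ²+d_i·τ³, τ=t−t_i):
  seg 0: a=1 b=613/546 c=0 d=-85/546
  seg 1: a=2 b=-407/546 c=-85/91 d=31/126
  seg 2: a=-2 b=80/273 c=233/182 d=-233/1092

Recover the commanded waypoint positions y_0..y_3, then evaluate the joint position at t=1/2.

y_0 = S_0(0) = a_0 = 1
y_1 = S_1(0) = a_1 = 2
y_2 = S_2(0) = a_2 = -2
y_3 = S_2(2) = 2
t_q=1/2 is in segment 0 (τ=1/2); S_0(τ)=2245/1456

y_0=1 y_1=2 y_2=-2 y_3=2
S(1/2) = 2245/1456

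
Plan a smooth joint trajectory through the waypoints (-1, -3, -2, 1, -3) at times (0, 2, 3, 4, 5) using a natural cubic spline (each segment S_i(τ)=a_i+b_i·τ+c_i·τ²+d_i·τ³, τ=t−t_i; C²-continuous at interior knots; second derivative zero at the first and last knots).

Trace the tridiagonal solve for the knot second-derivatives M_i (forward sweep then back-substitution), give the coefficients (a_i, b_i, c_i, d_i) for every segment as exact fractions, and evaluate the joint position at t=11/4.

  seg 0: a=-1 b=-58/43 c=0 d=15/172
  seg 1: a=-3 b=-13/43 c=45/86 d=67/86
  seg 2: a=-2 b=265/86 c=123/43 d=-253/86
  seg 3: a=1 b=-1/43 c=-513/86 d=171/86
S(11/4) = -14331/5504

Δ: Δ0=-1, Δ1=1, Δ2=3, Δ3=-4
row 1: diag=6, rhs=12; c'=1/6, d'=2
row 2: denom=4−1·1/6=23/6; d'=(12−1·2)/(23/6)=60/23
row 3: denom=4−1·6/23=86/23; d'=(-42−1·60/23)/(86/23)=-513/43
back: M3=-513/43
back: M2=60/23−6/23·-513/43=246/43
back: M1=2−1/6·246/43=45/43
M: M0=0, M1=45/43, M2=246/43, M3=-513/43, M4=0
seg 0: a=-1, c=M0/2=0, d=(M1−M0)/(6·2)=15/172, b=Δ0−h0·(2M0+M1)/6=-58/43
seg 1: a=-3, c=M1/2=45/86, d=(M2−M1)/(6·1)=67/86, b=Δ1−h1·(2M1+M2)/6=-13/43
seg 2: a=-2, c=M2/2=123/43, d=(M3−M2)/(6·1)=-253/86, b=Δ2−h2·(2M2+M3)/6=265/86
seg 3: a=1, c=M3/2=-513/86, d=(M4−M3)/(6·1)=171/86, b=Δ3−h3·(2M3+M4)/6=-1/43
t_q=11/4 → seg 1, τ=3/4; S=-3+-13/43·τ+45/86·τ²+67/86·τ³=-14331/5504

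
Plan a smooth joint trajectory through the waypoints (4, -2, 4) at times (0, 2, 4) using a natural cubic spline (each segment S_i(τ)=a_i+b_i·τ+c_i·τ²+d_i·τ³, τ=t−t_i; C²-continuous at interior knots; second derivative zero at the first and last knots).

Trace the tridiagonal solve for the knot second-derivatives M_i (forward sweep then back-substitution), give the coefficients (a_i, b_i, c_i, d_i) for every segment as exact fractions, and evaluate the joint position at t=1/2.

  seg 0: a=4 b=-9/2 c=0 d=3/8
  seg 1: a=-2 b=0 c=9/4 d=-3/8
S(1/2) = 115/64

Δ: Δ0=-3, Δ1=3
row 1: diag=8, rhs=36; c'=1/4, d'=9/2
back: M1=9/2
M: M0=0, M1=9/2, M2=0
seg 0: a=4, c=M0/2=0, d=(M1−M0)/(6·2)=3/8, b=Δ0−h0·(2M0+M1)/6=-9/2
seg 1: a=-2, c=M1/2=9/4, d=(M2−M1)/(6·2)=-3/8, b=Δ1−h1·(2M1+M2)/6=0
t_q=1/2 → seg 0, τ=1/2; S=4+-9/2·τ+0·τ²+3/8·τ³=115/64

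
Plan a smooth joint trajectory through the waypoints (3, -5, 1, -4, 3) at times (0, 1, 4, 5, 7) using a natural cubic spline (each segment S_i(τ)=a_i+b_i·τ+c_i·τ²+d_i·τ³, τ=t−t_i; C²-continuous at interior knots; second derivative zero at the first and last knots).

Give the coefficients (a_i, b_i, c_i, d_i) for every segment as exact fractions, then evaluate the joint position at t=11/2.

  seg 0: a=3 b=-6395/644 c=0 d=1243/644
  seg 1: a=-5 b=-1333/322 c=3729/644 d=-2411/1932
  seg 2: a=1 b=-1991/644 c=-876/161 d=325/92
  seg 3: a=-4 b=-1087/322 c=3321/644 d=-1107/1288
S(11/2) = -6633/1472

Δ: Δ0=-8, Δ1=2, Δ2=-5, Δ3=7/2
row 1: diag=8, rhs=60; c'=3/8, d'=15/2
row 2: denom=8−3·3/8=55/8; d'=(-42−3·15/2)/(55/8)=-516/55
row 3: denom=6−1·8/55=322/55; d'=(51−1·-516/55)/(322/55)=3321/322
back: M3=3321/322
back: M2=-516/55−8/55·3321/322=-1752/161
back: M1=15/2−3/8·-1752/161=3729/322
M: M0=0, M1=3729/322, M2=-1752/161, M3=3321/322, M4=0
seg 0: a=3, c=M0/2=0, d=(M1−M0)/(6·1)=1243/644, b=Δ0−h0·(2M0+M1)/6=-6395/644
seg 1: a=-5, c=M1/2=3729/644, d=(M2−M1)/(6·3)=-2411/1932, b=Δ1−h1·(2M1+M2)/6=-1333/322
seg 2: a=1, c=M2/2=-876/161, d=(M3−M2)/(6·1)=325/92, b=Δ2−h2·(2M2+M3)/6=-1991/644
seg 3: a=-4, c=M3/2=3321/644, d=(M4−M3)/(6·2)=-1107/1288, b=Δ3−h3·(2M3+M4)/6=-1087/322
t_q=11/2 → seg 3, τ=1/2; S=-4+-1087/322·τ+3321/644·τ²+-1107/1288·τ³=-6633/1472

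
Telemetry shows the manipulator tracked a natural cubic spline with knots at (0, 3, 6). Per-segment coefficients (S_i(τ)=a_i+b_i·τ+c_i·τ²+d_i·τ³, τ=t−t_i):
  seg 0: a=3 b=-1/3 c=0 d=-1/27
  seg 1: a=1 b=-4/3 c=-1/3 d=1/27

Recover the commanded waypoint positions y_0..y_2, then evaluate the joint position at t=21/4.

y_0=3 y_1=1 y_2=-5
S(21/4) = -209/64

y_0 = S_0(0) = a_0 = 3
y_1 = S_1(0) = a_1 = 1
y_2 = S_1(3) = -5
t_q=21/4 is in segment 1 (τ=9/4); S_1(τ)=-209/64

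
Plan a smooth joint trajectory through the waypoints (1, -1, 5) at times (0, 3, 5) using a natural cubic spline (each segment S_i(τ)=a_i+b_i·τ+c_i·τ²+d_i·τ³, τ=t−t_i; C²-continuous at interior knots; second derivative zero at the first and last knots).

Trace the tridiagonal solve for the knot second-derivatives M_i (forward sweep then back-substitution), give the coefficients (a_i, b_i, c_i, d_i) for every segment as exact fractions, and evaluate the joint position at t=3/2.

  seg 0: a=1 b=-53/30 c=0 d=11/90
  seg 1: a=-1 b=23/15 c=11/10 d=-11/60
S(3/2) = -99/80

Δ: Δ0=-2/3, Δ1=3
row 1: diag=10, rhs=22; c'=1/5, d'=11/5
back: M1=11/5
M: M0=0, M1=11/5, M2=0
seg 0: a=1, c=M0/2=0, d=(M1−M0)/(6·3)=11/90, b=Δ0−h0·(2M0+M1)/6=-53/30
seg 1: a=-1, c=M1/2=11/10, d=(M2−M1)/(6·2)=-11/60, b=Δ1−h1·(2M1+M2)/6=23/15
t_q=3/2 → seg 0, τ=3/2; S=1+-53/30·τ+0·τ²+11/90·τ³=-99/80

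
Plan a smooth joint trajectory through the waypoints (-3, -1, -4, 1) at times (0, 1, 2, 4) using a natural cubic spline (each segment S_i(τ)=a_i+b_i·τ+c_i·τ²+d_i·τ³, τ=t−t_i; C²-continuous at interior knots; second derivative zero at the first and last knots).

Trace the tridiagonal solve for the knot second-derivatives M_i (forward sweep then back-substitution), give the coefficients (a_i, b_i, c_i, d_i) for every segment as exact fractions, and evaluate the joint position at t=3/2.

Δ: Δ0=2, Δ1=-3, Δ2=5/2
row 1: diag=4, rhs=-30; c'=1/4, d'=-15/2
row 2: denom=6−1·1/4=23/4; d'=(33−1·-15/2)/(23/4)=162/23
back: M2=162/23
back: M1=-15/2−1/4·162/23=-213/23
M: M0=0, M1=-213/23, M2=162/23, M3=0
seg 0: a=-3, c=M0/2=0, d=(M1−M0)/(6·1)=-71/46, b=Δ0−h0·(2M0+M1)/6=163/46
seg 1: a=-1, c=M1/2=-213/46, d=(M2−M1)/(6·1)=125/46, b=Δ1−h1·(2M1+M2)/6=-25/23
seg 2: a=-4, c=M2/2=81/23, d=(M3−M2)/(6·2)=-27/46, b=Δ2−h2·(2M2+M3)/6=-101/46
t_q=3/2 → seg 1, τ=1/2; S=-1+-25/23·τ+-213/46·τ²+125/46·τ³=-869/368

  seg 0: a=-3 b=163/46 c=0 d=-71/46
  seg 1: a=-1 b=-25/23 c=-213/46 d=125/46
  seg 2: a=-4 b=-101/46 c=81/23 d=-27/46
S(3/2) = -869/368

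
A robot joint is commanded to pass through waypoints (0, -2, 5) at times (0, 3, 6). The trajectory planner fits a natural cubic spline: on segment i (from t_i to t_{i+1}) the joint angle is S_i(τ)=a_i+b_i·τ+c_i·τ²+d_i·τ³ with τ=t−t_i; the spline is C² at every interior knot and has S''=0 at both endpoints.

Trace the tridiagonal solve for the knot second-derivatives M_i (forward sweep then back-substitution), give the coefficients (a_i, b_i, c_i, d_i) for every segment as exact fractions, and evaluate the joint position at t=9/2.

  seg 0: a=0 b=-17/12 c=0 d=1/12
  seg 1: a=-2 b=5/6 c=3/4 d=-1/12
S(9/2) = 21/32

Δ: Δ0=-2/3, Δ1=7/3
row 1: diag=12, rhs=18; c'=1/4, d'=3/2
back: M1=3/2
M: M0=0, M1=3/2, M2=0
seg 0: a=0, c=M0/2=0, d=(M1−M0)/(6·3)=1/12, b=Δ0−h0·(2M0+M1)/6=-17/12
seg 1: a=-2, c=M1/2=3/4, d=(M2−M1)/(6·3)=-1/12, b=Δ1−h1·(2M1+M2)/6=5/6
t_q=9/2 → seg 1, τ=3/2; S=-2+5/6·τ+3/4·τ²+-1/12·τ³=21/32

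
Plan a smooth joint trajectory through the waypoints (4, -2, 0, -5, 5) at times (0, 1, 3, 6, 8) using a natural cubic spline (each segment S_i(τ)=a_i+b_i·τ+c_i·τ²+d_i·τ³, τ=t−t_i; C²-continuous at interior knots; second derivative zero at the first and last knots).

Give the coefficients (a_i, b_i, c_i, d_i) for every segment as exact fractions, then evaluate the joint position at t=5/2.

  seg 0: a=4 b=-11299/1518 c=0 d=2191/1518
  seg 1: a=-2 b=-2363/759 c=2191/506 d=-3451/3036
  seg 2: a=0 b=430/759 c=-630/253 d=1325/2277
  seg 3: a=-5 b=1015/759 c=695/253 d=-695/1518
S(5/2) = -6183/8096

Δ: Δ0=-6, Δ1=1, Δ2=-5/3, Δ3=5
row 1: diag=6, rhs=42; c'=1/3, d'=7
row 2: denom=10−2·1/3=28/3; d'=(-16−2·7)/(28/3)=-45/14
row 3: denom=10−3·9/28=253/28; d'=(40−3·-45/14)/(253/28)=1390/253
back: M3=1390/253
back: M2=-45/14−9/28·1390/253=-1260/253
back: M1=7−1/3·-1260/253=2191/253
M: M0=0, M1=2191/253, M2=-1260/253, M3=1390/253, M4=0
seg 0: a=4, c=M0/2=0, d=(M1−M0)/(6·1)=2191/1518, b=Δ0−h0·(2M0+M1)/6=-11299/1518
seg 1: a=-2, c=M1/2=2191/506, d=(M2−M1)/(6·2)=-3451/3036, b=Δ1−h1·(2M1+M2)/6=-2363/759
seg 2: a=0, c=M2/2=-630/253, d=(M3−M2)/(6·3)=1325/2277, b=Δ2−h2·(2M2+M3)/6=430/759
seg 3: a=-5, c=M3/2=695/253, d=(M4−M3)/(6·2)=-695/1518, b=Δ3−h3·(2M3+M4)/6=1015/759
t_q=5/2 → seg 1, τ=3/2; S=-2+-2363/759·τ+2191/506·τ²+-3451/3036·τ³=-6183/8096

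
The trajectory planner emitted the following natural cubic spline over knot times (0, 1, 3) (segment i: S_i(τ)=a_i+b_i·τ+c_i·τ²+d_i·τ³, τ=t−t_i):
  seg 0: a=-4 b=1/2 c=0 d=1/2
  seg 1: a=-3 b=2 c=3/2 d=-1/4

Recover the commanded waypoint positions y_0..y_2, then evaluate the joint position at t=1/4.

y_0 = S_0(0) = a_0 = -4
y_1 = S_1(0) = a_1 = -3
y_2 = S_1(2) = 5
t_q=1/4 is in segment 0 (τ=1/4); S_0(τ)=-495/128

y_0=-4 y_1=-3 y_2=5
S(1/4) = -495/128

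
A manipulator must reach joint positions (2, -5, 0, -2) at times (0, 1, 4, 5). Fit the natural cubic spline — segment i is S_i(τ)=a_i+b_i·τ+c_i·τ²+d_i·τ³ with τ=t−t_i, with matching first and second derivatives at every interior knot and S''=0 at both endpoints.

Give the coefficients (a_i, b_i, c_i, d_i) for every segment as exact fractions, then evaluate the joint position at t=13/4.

Δ: Δ0=-7, Δ1=5/3, Δ2=-2
row 1: diag=8, rhs=52; c'=3/8, d'=13/2
row 2: denom=8−3·3/8=55/8; d'=(-22−3·13/2)/(55/8)=-332/55
back: M2=-332/55
back: M1=13/2−3/8·-332/55=482/55
M: M0=0, M1=482/55, M2=-332/55, M3=0
seg 0: a=2, c=M0/2=0, d=(M1−M0)/(6·1)=241/165, b=Δ0−h0·(2M0+M1)/6=-1396/165
seg 1: a=-5, c=M1/2=241/55, d=(M2−M1)/(6·3)=-37/45, b=Δ1−h1·(2M1+M2)/6=-673/165
seg 2: a=0, c=M2/2=-166/55, d=(M3−M2)/(6·1)=166/165, b=Δ2−h2·(2M2+M3)/6=2/165
t_q=13/4 → seg 1, τ=9/4; S=-5+-673/165·τ+241/55·τ²+-37/45·τ³=-4787/3520

  seg 0: a=2 b=-1396/165 c=0 d=241/165
  seg 1: a=-5 b=-673/165 c=241/55 d=-37/45
  seg 2: a=0 b=2/165 c=-166/55 d=166/165
S(13/4) = -4787/3520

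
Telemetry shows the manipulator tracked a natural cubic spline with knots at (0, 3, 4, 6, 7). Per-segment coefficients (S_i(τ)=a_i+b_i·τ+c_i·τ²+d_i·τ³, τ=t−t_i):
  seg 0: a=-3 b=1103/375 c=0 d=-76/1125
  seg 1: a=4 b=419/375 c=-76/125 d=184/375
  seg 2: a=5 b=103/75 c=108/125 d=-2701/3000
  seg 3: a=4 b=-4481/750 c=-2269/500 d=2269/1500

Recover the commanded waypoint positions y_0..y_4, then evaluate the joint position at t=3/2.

y_0=-3 y_1=4 y_2=5 y_3=4 y_4=-5
S(3/2) = 148/125

y_0 = S_0(0) = a_0 = -3
y_1 = S_1(0) = a_1 = 4
y_2 = S_2(0) = a_2 = 5
y_3 = S_3(0) = a_3 = 4
y_4 = S_3(1) = -5
t_q=3/2 is in segment 0 (τ=3/2); S_0(τ)=148/125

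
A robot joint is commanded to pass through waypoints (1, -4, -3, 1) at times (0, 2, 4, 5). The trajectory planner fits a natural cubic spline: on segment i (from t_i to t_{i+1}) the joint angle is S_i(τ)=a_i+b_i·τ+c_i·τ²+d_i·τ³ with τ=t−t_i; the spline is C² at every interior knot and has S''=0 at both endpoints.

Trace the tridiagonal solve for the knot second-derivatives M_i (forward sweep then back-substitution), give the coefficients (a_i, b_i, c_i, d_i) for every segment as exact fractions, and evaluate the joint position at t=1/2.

  seg 0: a=1 b=-3 c=0 d=1/8
  seg 1: a=-4 b=-3/2 c=3/4 d=1/8
  seg 2: a=-3 b=3 c=3/2 d=-1/2
S(1/2) = -31/64

Δ: Δ0=-5/2, Δ1=1/2, Δ2=4
row 1: diag=8, rhs=18; c'=1/4, d'=9/4
row 2: denom=6−2·1/4=11/2; d'=(21−2·9/4)/(11/2)=3
back: M2=3
back: M1=9/4−1/4·3=3/2
M: M0=0, M1=3/2, M2=3, M3=0
seg 0: a=1, c=M0/2=0, d=(M1−M0)/(6·2)=1/8, b=Δ0−h0·(2M0+M1)/6=-3
seg 1: a=-4, c=M1/2=3/4, d=(M2−M1)/(6·2)=1/8, b=Δ1−h1·(2M1+M2)/6=-3/2
seg 2: a=-3, c=M2/2=3/2, d=(M3−M2)/(6·1)=-1/2, b=Δ2−h2·(2M2+M3)/6=3
t_q=1/2 → seg 0, τ=1/2; S=1+-3·τ+0·τ²+1/8·τ³=-31/64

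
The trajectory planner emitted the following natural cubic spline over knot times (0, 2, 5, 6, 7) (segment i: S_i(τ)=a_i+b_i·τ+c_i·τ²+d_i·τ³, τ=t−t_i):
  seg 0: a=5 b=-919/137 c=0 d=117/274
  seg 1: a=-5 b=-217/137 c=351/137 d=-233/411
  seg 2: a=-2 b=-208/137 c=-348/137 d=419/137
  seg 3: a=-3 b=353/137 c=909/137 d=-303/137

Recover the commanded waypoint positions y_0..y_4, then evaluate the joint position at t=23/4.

y_0 = S_0(0) = a_0 = 5
y_1 = S_1(0) = a_1 = -5
y_2 = S_2(0) = a_2 = -2
y_3 = S_3(0) = a_3 = -3
y_4 = S_3(1) = 4
t_q=23/4 is in segment 2 (τ=3/4); S_2(τ)=-28735/8768

y_0=5 y_1=-5 y_2=-2 y_3=-3 y_4=4
S(23/4) = -28735/8768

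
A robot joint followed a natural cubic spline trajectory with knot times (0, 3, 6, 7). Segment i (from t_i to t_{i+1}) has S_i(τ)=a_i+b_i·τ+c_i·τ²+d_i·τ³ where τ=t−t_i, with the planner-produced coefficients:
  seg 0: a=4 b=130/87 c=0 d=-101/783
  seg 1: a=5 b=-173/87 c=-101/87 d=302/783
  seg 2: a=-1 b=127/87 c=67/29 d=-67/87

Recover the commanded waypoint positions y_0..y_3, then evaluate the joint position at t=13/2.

y_0=4 y_1=5 y_2=-1 y_3=2
S(13/2) = 49/232

y_0 = S_0(0) = a_0 = 4
y_1 = S_1(0) = a_1 = 5
y_2 = S_2(0) = a_2 = -1
y_3 = S_2(1) = 2
t_q=13/2 is in segment 2 (τ=1/2); S_2(τ)=49/232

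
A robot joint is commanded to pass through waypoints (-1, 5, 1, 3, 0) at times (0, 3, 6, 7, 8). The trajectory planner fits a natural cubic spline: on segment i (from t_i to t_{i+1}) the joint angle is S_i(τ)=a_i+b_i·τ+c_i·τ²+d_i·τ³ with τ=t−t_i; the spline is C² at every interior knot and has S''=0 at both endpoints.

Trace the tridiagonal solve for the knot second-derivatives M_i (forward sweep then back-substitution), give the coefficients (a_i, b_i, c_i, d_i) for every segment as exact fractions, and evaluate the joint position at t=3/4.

Δ: Δ0=2, Δ1=-4/3, Δ2=2, Δ3=-3
row 1: diag=12, rhs=-20; c'=1/4, d'=-5/3
row 2: denom=8−3·1/4=29/4; d'=(20−3·-5/3)/(29/4)=100/29
row 3: denom=4−1·4/29=112/29; d'=(-30−1·100/29)/(112/29)=-485/56
back: M3=-485/56
back: M2=100/29−4/29·-485/56=65/14
back: M1=-5/3−1/4·65/14=-475/168
M: M0=0, M1=-475/168, M2=65/14, M3=-485/56, M4=0
seg 0: a=-1, c=M0/2=0, d=(M1−M0)/(6·3)=-475/3024, b=Δ0−h0·(2M0+M1)/6=1147/336
seg 1: a=5, c=M1/2=-475/336, d=(M2−M1)/(6·3)=1255/3024, b=Δ1−h1·(2M1+M2)/6=-139/168
seg 2: a=1, c=M2/2=65/28, d=(M3−M2)/(6·1)=-745/336, b=Δ2−h2·(2M2+M3)/6=91/48
seg 3: a=3, c=M3/2=-485/112, d=(M4−M3)/(6·1)=485/336, b=Δ3−h3·(2M3+M4)/6=-19/168
t_q=3/4 → seg 0, τ=3/4; S=-1+1147/336·τ+0·τ²+-475/3024·τ³=10709/7168

  seg 0: a=-1 b=1147/336 c=0 d=-475/3024
  seg 1: a=5 b=-139/168 c=-475/336 d=1255/3024
  seg 2: a=1 b=91/48 c=65/28 d=-745/336
  seg 3: a=3 b=-19/168 c=-485/112 d=485/336
S(3/4) = 10709/7168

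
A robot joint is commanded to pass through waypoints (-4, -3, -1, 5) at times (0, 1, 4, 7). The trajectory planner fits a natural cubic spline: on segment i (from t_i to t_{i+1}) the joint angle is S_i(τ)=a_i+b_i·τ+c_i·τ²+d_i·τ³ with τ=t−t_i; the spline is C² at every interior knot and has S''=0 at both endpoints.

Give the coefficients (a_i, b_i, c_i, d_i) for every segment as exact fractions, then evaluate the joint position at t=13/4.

  seg 0: a=-4 b=95/87 c=0 d=-8/87
  seg 1: a=-3 b=71/87 c=-8/29 d=59/783
  seg 2: a=-1 b=104/87 c=35/87 d=-35/783
S(13/4) = -3159/1856

Δ: Δ0=1, Δ1=2/3, Δ2=2
row 1: diag=8, rhs=-2; c'=3/8, d'=-1/4
row 2: denom=12−3·3/8=87/8; d'=(8−3·-1/4)/(87/8)=70/87
back: M2=70/87
back: M1=-1/4−3/8·70/87=-16/29
M: M0=0, M1=-16/29, M2=70/87, M3=0
seg 0: a=-4, c=M0/2=0, d=(M1−M0)/(6·1)=-8/87, b=Δ0−h0·(2M0+M1)/6=95/87
seg 1: a=-3, c=M1/2=-8/29, d=(M2−M1)/(6·3)=59/783, b=Δ1−h1·(2M1+M2)/6=71/87
seg 2: a=-1, c=M2/2=35/87, d=(M3−M2)/(6·3)=-35/783, b=Δ2−h2·(2M2+M3)/6=104/87
t_q=13/4 → seg 1, τ=9/4; S=-3+71/87·τ+-8/29·τ²+59/783·τ³=-3159/1856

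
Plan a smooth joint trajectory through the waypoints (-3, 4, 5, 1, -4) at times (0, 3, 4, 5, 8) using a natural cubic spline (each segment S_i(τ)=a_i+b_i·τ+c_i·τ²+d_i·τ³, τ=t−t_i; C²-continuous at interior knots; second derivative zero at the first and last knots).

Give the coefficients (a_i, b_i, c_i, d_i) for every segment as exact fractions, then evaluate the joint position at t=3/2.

Δ: Δ0=7/3, Δ1=1, Δ2=-4, Δ3=-5/3
row 1: diag=8, rhs=-8; c'=1/8, d'=-1
row 2: denom=4−1·1/8=31/8; d'=(-30−1·-1)/(31/8)=-232/31
row 3: denom=8−1·8/31=240/31; d'=(14−1·-232/31)/(240/31)=111/40
back: M3=111/40
back: M2=-232/31−8/31·111/40=-41/5
back: M1=-1−1/8·-41/5=1/40
M: M0=0, M1=1/40, M2=-41/5, M3=111/40, M4=0
seg 0: a=-3, c=M0/2=0, d=(M1−M0)/(6·3)=1/720, b=Δ0−h0·(2M0+M1)/6=557/240
seg 1: a=4, c=M1/2=1/80, d=(M2−M1)/(6·1)=-329/240, b=Δ1−h1·(2M1+M2)/6=283/120
seg 2: a=5, c=M2/2=-41/10, d=(M3−M2)/(6·1)=439/240, b=Δ2−h2·(2M2+M3)/6=-83/48
seg 3: a=1, c=M3/2=111/80, d=(M4−M3)/(6·3)=-37/240, b=Δ3−h3·(2M3+M4)/6=-533/120
t_q=3/2 → seg 0, τ=3/2; S=-3+557/240·τ+0·τ²+1/720·τ³=311/640

  seg 0: a=-3 b=557/240 c=0 d=1/720
  seg 1: a=4 b=283/120 c=1/80 d=-329/240
  seg 2: a=5 b=-83/48 c=-41/10 d=439/240
  seg 3: a=1 b=-533/120 c=111/80 d=-37/240
S(3/2) = 311/640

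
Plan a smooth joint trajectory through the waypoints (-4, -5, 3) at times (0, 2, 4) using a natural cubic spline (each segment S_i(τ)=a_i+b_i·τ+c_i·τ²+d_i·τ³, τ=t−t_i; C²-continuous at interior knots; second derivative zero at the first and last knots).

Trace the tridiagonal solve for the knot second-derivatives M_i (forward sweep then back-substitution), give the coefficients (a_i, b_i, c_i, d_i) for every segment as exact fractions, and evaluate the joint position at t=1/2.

Δ: Δ0=-1/2, Δ1=4
row 1: diag=8, rhs=27; c'=1/4, d'=27/8
back: M1=27/8
M: M0=0, M1=27/8, M2=0
seg 0: a=-4, c=M0/2=0, d=(M1−M0)/(6·2)=9/32, b=Δ0−h0·(2M0+M1)/6=-13/8
seg 1: a=-5, c=M1/2=27/16, d=(M2−M1)/(6·2)=-9/32, b=Δ1−h1·(2M1+M2)/6=7/4
t_q=1/2 → seg 0, τ=1/2; S=-4+-13/8·τ+0·τ²+9/32·τ³=-1223/256

  seg 0: a=-4 b=-13/8 c=0 d=9/32
  seg 1: a=-5 b=7/4 c=27/16 d=-9/32
S(1/2) = -1223/256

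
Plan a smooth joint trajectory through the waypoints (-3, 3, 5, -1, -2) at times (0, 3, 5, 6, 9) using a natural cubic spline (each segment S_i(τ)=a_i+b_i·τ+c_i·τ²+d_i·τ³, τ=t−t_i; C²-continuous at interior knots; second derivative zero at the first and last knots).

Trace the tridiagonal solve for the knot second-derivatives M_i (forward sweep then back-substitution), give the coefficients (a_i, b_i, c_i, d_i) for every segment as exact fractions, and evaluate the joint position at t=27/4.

Δ: Δ0=2, Δ1=1, Δ2=-6, Δ3=-1/3
row 1: diag=10, rhs=-6; c'=1/5, d'=-3/5
row 2: denom=6−2·1/5=28/5; d'=(-42−2·-3/5)/(28/5)=-51/7
row 3: denom=8−1·5/28=219/28; d'=(34−1·-51/7)/(219/28)=1156/219
back: M3=1156/219
back: M2=-51/7−5/28·1156/219=-1802/219
back: M1=-3/5−1/5·-1802/219=229/219
M: M0=0, M1=229/219, M2=-1802/219, M3=1156/219, M4=0
seg 0: a=-3, c=M0/2=0, d=(M1−M0)/(6·3)=229/3942, b=Δ0−h0·(2M0+M1)/6=647/438
seg 1: a=3, c=M1/2=229/438, d=(M2−M1)/(6·2)=-677/876, b=Δ1−h1·(2M1+M2)/6=667/219
seg 2: a=5, c=M2/2=-901/219, d=(M3−M2)/(6·1)=493/219, b=Δ2−h2·(2M2+M3)/6=-302/73
seg 3: a=-1, c=M3/2=578/219, d=(M4−M3)/(6·3)=-578/1971, b=Δ3−h3·(2M3+M4)/6=-1229/219
t_q=27/4 → seg 3, τ=3/4; S=-1+-1229/219·τ+578/219·τ²+-578/1971·τ³=-8989/2336

  seg 0: a=-3 b=647/438 c=0 d=229/3942
  seg 1: a=3 b=667/219 c=229/438 d=-677/876
  seg 2: a=5 b=-302/73 c=-901/219 d=493/219
  seg 3: a=-1 b=-1229/219 c=578/219 d=-578/1971
S(27/4) = -8989/2336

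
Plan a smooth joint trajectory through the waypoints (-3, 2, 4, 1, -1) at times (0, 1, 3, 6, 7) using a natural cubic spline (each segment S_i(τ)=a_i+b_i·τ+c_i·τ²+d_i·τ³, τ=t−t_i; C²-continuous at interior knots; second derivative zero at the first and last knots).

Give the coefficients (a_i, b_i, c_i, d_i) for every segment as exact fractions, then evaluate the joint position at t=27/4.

  seg 0: a=-3 b=1114/197 c=0 d=-129/197
  seg 1: a=2 b=727/197 c=-387/197 d=61/197
  seg 2: a=4 b=-89/197 c=-21/197 d=-5/197
  seg 3: a=1 b=-350/197 c=-66/197 d=22/197
S(27/4) = -2987/6304

Δ: Δ0=5, Δ1=1, Δ2=-1, Δ3=-2
row 1: diag=6, rhs=-24; c'=1/3, d'=-4
row 2: denom=10−2·1/3=28/3; d'=(-12−2·-4)/(28/3)=-3/7
row 3: denom=8−3·9/28=197/28; d'=(-6−3·-3/7)/(197/28)=-132/197
back: M3=-132/197
back: M2=-3/7−9/28·-132/197=-42/197
back: M1=-4−1/3·-42/197=-774/197
M: M0=0, M1=-774/197, M2=-42/197, M3=-132/197, M4=0
seg 0: a=-3, c=M0/2=0, d=(M1−M0)/(6·1)=-129/197, b=Δ0−h0·(2M0+M1)/6=1114/197
seg 1: a=2, c=M1/2=-387/197, d=(M2−M1)/(6·2)=61/197, b=Δ1−h1·(2M1+M2)/6=727/197
seg 2: a=4, c=M2/2=-21/197, d=(M3−M2)/(6·3)=-5/197, b=Δ2−h2·(2M2+M3)/6=-89/197
seg 3: a=1, c=M3/2=-66/197, d=(M4−M3)/(6·1)=22/197, b=Δ3−h3·(2M3+M4)/6=-350/197
t_q=27/4 → seg 3, τ=3/4; S=1+-350/197·τ+-66/197·τ²+22/197·τ³=-2987/6304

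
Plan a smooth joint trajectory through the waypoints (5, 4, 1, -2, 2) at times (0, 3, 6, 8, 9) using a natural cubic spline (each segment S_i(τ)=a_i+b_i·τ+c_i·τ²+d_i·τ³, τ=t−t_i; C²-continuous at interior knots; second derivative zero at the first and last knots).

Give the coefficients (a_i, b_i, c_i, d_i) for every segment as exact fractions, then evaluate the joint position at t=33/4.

Δ: Δ0=-1/3, Δ1=-1, Δ2=-3/2, Δ3=4
row 1: diag=12, rhs=-4; c'=1/4, d'=-1/3
row 2: denom=10−3·1/4=37/4; d'=(-3−3·-1/3)/(37/4)=-8/37
row 3: denom=6−2·8/37=206/37; d'=(33−2·-8/37)/(206/37)=1237/206
back: M3=1237/206
back: M2=-8/37−8/37·1237/206=-156/103
back: M1=-1/3−1/4·-156/103=14/309
M: M0=0, M1=14/309, M2=-156/103, M3=1237/206, M4=0
seg 0: a=5, c=M0/2=0, d=(M1−M0)/(6·3)=7/2781, b=Δ0−h0·(2M0+M1)/6=-110/309
seg 1: a=4, c=M1/2=7/309, d=(M2−M1)/(6·3)=-241/2781, b=Δ1−h1·(2M1+M2)/6=-89/309
seg 2: a=1, c=M2/2=-78/103, d=(M3−M2)/(6·2)=1549/2472, b=Δ2−h2·(2M2+M3)/6=-770/309
seg 3: a=-2, c=M3/2=1237/412, d=(M4−M3)/(6·1)=-1237/1236, b=Δ3−h3·(2M3+M4)/6=1235/618
t_q=33/4 → seg 3, τ=1/4; S=-2+1235/618·τ+1237/412·τ²+-1237/1236·τ³=-35027/26368

  seg 0: a=5 b=-110/309 c=0 d=7/2781
  seg 1: a=4 b=-89/309 c=7/309 d=-241/2781
  seg 2: a=1 b=-770/309 c=-78/103 d=1549/2472
  seg 3: a=-2 b=1235/618 c=1237/412 d=-1237/1236
S(33/4) = -35027/26368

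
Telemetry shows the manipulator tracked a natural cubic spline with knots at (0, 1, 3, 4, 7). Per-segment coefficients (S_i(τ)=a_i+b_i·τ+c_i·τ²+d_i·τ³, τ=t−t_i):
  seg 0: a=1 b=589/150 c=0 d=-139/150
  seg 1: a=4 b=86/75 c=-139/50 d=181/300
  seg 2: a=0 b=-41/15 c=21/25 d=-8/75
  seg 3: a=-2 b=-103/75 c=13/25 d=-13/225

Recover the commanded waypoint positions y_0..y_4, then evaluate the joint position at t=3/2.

y_0=1 y_1=4 y_2=0 y_3=-2 y_4=-3
S(3/2) = 3163/800

y_0 = S_0(0) = a_0 = 1
y_1 = S_1(0) = a_1 = 4
y_2 = S_2(0) = a_2 = 0
y_3 = S_3(0) = a_3 = -2
y_4 = S_3(3) = -3
t_q=3/2 is in segment 1 (τ=1/2); S_1(τ)=3163/800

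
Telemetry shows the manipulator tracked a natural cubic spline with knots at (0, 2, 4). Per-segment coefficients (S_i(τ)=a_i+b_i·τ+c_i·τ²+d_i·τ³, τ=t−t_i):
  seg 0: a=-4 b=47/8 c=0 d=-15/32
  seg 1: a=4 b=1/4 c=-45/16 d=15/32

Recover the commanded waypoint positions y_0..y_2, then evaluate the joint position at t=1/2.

y_0 = S_0(0) = a_0 = -4
y_1 = S_1(0) = a_1 = 4
y_2 = S_1(2) = -3
t_q=1/2 is in segment 0 (τ=1/2); S_0(τ)=-287/256

y_0=-4 y_1=4 y_2=-3
S(1/2) = -287/256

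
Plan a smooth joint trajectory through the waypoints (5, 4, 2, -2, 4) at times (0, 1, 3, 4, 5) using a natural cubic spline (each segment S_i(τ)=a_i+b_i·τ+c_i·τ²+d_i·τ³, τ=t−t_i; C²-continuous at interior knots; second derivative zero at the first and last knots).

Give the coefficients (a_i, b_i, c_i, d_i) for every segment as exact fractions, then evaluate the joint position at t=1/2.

Δ: Δ0=-1, Δ1=-1, Δ2=-4, Δ3=6
row 1: diag=6, rhs=0; c'=1/3, d'=0
row 2: denom=6−2·1/3=16/3; d'=(-18−2·0)/(16/3)=-27/8
row 3: denom=4−1·3/16=61/16; d'=(60−1·-27/8)/(61/16)=1014/61
back: M3=1014/61
back: M2=-27/8−3/16·1014/61=-396/61
back: M1=0−1/3·-396/61=132/61
M: M0=0, M1=132/61, M2=-396/61, M3=1014/61, M4=0
seg 0: a=5, c=M0/2=0, d=(M1−M0)/(6·1)=22/61, b=Δ0−h0·(2M0+M1)/6=-83/61
seg 1: a=4, c=M1/2=66/61, d=(M2−M1)/(6·2)=-44/61, b=Δ1−h1·(2M1+M2)/6=-17/61
seg 2: a=2, c=M2/2=-198/61, d=(M3−M2)/(6·1)=235/61, b=Δ2−h2·(2M2+M3)/6=-281/61
seg 3: a=-2, c=M3/2=507/61, d=(M4−M3)/(6·1)=-169/61, b=Δ3−h3·(2M3+M4)/6=28/61
t_q=1/2 → seg 0, τ=1/2; S=5+-83/61·τ+0·τ²+22/61·τ³=1065/244

  seg 0: a=5 b=-83/61 c=0 d=22/61
  seg 1: a=4 b=-17/61 c=66/61 d=-44/61
  seg 2: a=2 b=-281/61 c=-198/61 d=235/61
  seg 3: a=-2 b=28/61 c=507/61 d=-169/61
S(1/2) = 1065/244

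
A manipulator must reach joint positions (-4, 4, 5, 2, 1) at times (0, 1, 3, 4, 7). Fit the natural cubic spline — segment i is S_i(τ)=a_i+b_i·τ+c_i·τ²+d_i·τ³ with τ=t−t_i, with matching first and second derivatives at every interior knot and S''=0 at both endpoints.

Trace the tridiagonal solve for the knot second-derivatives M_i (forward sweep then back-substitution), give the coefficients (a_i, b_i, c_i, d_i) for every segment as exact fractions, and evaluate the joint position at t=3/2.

  seg 0: a=-4 b=13747/1500 c=0 d=-1747/1500
  seg 1: a=4 b=4253/750 c=-1747/500 d=1363/3000
  seg 2: a=5 b=-214/75 c=-96/125 d=233/375
  seg 3: a=2 b=-947/375 c=137/125 d=-137/1125
S(3/2) = 48149/8000

Δ: Δ0=8, Δ1=1/2, Δ2=-3, Δ3=-1/3
row 1: diag=6, rhs=-45; c'=1/3, d'=-15/2
row 2: denom=6−2·1/3=16/3; d'=(-21−2·-15/2)/(16/3)=-9/8
row 3: denom=8−1·3/16=125/16; d'=(16−1·-9/8)/(125/16)=274/125
back: M3=274/125
back: M2=-9/8−3/16·274/125=-192/125
back: M1=-15/2−1/3·-192/125=-1747/250
M: M0=0, M1=-1747/250, M2=-192/125, M3=274/125, M4=0
seg 0: a=-4, c=M0/2=0, d=(M1−M0)/(6·1)=-1747/1500, b=Δ0−h0·(2M0+M1)/6=13747/1500
seg 1: a=4, c=M1/2=-1747/500, d=(M2−M1)/(6·2)=1363/3000, b=Δ1−h1·(2M1+M2)/6=4253/750
seg 2: a=5, c=M2/2=-96/125, d=(M3−M2)/(6·1)=233/375, b=Δ2−h2·(2M2+M3)/6=-214/75
seg 3: a=2, c=M3/2=137/125, d=(M4−M3)/(6·3)=-137/1125, b=Δ3−h3·(2M3+M4)/6=-947/375
t_q=3/2 → seg 1, τ=1/2; S=4+4253/750·τ+-1747/500·τ²+1363/3000·τ³=48149/8000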